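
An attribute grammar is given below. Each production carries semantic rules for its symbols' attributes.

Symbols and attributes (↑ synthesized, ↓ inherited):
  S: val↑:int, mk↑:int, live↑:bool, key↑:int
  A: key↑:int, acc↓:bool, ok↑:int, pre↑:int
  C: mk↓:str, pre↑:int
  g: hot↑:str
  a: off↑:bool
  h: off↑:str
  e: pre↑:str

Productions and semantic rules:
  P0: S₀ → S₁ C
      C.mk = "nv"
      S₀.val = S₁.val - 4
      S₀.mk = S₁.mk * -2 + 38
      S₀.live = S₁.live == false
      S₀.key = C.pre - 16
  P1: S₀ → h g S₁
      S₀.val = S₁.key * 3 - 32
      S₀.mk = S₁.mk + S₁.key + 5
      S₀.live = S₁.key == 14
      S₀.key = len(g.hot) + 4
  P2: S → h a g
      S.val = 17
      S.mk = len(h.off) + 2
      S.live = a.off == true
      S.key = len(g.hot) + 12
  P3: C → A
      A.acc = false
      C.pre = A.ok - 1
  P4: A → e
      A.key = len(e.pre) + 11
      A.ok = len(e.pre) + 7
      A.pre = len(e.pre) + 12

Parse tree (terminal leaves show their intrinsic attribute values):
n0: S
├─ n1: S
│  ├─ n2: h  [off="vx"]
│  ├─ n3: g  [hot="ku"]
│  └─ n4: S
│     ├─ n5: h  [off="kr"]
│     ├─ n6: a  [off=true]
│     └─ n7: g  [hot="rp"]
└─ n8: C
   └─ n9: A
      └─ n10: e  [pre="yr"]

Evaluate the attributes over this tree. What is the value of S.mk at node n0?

-8

1. n2.off = "vx"  [terminal]
2. n3.hot = "ku"  [terminal]
3. n5.off = "kr"  [terminal]
4. n6.off = true  [terminal]
5. n7.hot = "rp"  [terminal]
6. n4.val = 17  [17]
7. n4.mk = 4  [len(h.off) + 2]
8. n4.live = true  [a.off == true]
9. n4.key = 14  [len(g.hot) + 12]
10. n1.val = 10  [S₁.key * 3 - 32]
11. n1.mk = 23  [S₁.mk + S₁.key + 5]
12. n1.live = true  [S₁.key == 14]
13. n1.key = 6  [len(g.hot) + 4]
14. n8.mk = "nv"  ["nv"]
15. n9.acc = false  [false]
16. n10.pre = "yr"  [terminal]
17. n9.key = 13  [len(e.pre) + 11]
18. n9.ok = 9  [len(e.pre) + 7]
19. n9.pre = 14  [len(e.pre) + 12]
20. n8.pre = 8  [A.ok - 1]
21. n0.val = 6  [S₁.val - 4]
22. n0.mk = -8  [S₁.mk * -2 + 38]
23. n0.live = false  [S₁.live == false]
24. n0.key = -8  [C.pre - 16]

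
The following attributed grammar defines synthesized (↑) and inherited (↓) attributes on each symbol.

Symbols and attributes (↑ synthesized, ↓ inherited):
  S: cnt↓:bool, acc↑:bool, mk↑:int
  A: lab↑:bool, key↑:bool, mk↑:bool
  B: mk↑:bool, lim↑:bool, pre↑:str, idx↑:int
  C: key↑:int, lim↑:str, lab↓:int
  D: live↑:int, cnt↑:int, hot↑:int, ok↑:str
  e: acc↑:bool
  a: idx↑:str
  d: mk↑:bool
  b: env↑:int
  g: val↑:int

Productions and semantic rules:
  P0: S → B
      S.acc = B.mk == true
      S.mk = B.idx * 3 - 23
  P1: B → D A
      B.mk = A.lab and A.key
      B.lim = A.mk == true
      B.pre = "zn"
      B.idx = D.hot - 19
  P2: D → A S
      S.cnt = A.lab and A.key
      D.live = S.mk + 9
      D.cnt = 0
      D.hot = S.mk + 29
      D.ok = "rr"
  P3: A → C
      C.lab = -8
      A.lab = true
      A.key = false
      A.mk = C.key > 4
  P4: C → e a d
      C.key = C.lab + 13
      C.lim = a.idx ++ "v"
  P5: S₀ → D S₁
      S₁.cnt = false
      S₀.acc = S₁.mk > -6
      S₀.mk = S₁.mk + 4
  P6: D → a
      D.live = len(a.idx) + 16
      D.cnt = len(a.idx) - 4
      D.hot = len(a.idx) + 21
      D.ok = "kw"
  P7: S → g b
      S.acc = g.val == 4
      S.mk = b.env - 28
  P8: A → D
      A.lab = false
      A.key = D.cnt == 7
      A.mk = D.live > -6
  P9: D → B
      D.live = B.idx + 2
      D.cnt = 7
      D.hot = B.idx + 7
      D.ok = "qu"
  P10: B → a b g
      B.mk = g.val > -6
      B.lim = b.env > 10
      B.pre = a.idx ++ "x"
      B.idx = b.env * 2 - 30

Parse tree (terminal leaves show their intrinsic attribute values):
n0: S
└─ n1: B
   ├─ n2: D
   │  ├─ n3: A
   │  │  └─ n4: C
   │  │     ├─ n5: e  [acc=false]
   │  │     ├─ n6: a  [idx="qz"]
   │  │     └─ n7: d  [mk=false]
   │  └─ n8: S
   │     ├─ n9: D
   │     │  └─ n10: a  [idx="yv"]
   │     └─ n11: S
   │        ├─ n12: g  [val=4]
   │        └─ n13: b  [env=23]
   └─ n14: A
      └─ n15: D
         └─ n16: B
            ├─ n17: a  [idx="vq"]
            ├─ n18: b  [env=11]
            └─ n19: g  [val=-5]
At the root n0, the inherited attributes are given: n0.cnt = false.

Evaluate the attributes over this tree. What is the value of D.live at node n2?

8

1. n0.cnt = false  [given at root]
2. n4.lab = -8  [-8]
3. n5.acc = false  [terminal]
4. n6.idx = "qz"  [terminal]
5. n7.mk = false  [terminal]
6. n4.key = 5  [C.lab + 13]
7. n4.lim = "qzv"  [a.idx ++ "v"]
8. n3.lab = true  [true]
9. n3.key = false  [false]
10. n3.mk = true  [C.key > 4]
11. n8.cnt = false  [A.lab and A.key]
12. n10.idx = "yv"  [terminal]
13. n9.live = 18  [len(a.idx) + 16]
14. n9.cnt = -2  [len(a.idx) - 4]
15. n9.hot = 23  [len(a.idx) + 21]
16. n9.ok = "kw"  ["kw"]
17. n11.cnt = false  [false]
18. n12.val = 4  [terminal]
19. n13.env = 23  [terminal]
20. n11.acc = true  [g.val == 4]
21. n11.mk = -5  [b.env - 28]
22. n8.acc = true  [S₁.mk > -6]
23. n8.mk = -1  [S₁.mk + 4]
24. n2.live = 8  [S.mk + 9]
25. n2.cnt = 0  [0]
26. n2.hot = 28  [S.mk + 29]
27. n2.ok = "rr"  ["rr"]
28. n17.idx = "vq"  [terminal]
29. n18.env = 11  [terminal]
30. n19.val = -5  [terminal]
31. n16.mk = true  [g.val > -6]
32. n16.lim = true  [b.env > 10]
33. n16.pre = "vqx"  [a.idx ++ "x"]
34. n16.idx = -8  [b.env * 2 - 30]
35. n15.live = -6  [B.idx + 2]
36. n15.cnt = 7  [7]
37. n15.hot = -1  [B.idx + 7]
38. n15.ok = "qu"  ["qu"]
39. n14.lab = false  [false]
40. n14.key = true  [D.cnt == 7]
41. n14.mk = false  [D.live > -6]
42. n1.mk = false  [A.lab and A.key]
43. n1.lim = false  [A.mk == true]
44. n1.pre = "zn"  ["zn"]
45. n1.idx = 9  [D.hot - 19]
46. n0.acc = false  [B.mk == true]
47. n0.mk = 4  [B.idx * 3 - 23]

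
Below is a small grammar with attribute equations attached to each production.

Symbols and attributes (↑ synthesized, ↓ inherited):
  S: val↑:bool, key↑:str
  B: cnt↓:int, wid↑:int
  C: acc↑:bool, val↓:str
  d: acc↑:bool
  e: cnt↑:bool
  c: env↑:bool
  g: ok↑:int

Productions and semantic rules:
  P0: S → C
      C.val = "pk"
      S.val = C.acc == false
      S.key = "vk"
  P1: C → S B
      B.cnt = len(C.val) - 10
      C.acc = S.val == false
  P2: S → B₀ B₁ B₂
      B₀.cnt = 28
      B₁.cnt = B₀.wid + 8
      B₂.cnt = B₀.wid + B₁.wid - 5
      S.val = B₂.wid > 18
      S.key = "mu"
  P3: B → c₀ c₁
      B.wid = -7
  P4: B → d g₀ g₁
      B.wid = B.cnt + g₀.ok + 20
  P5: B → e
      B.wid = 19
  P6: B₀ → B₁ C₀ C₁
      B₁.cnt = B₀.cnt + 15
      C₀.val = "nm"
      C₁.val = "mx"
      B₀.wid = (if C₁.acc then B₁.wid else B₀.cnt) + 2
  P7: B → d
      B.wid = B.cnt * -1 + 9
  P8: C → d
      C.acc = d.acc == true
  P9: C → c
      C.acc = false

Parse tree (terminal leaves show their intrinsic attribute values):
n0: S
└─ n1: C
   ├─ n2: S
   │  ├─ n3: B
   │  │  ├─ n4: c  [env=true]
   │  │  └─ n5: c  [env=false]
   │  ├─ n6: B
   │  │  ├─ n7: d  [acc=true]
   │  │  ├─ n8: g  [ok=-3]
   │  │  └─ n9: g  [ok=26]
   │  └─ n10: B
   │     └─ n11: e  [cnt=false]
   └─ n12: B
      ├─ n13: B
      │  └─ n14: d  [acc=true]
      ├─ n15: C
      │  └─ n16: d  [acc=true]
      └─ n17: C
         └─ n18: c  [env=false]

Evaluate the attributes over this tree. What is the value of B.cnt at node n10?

6

1. n1.val = "pk"  ["pk"]
2. n3.cnt = 28  [28]
3. n4.env = true  [terminal]
4. n5.env = false  [terminal]
5. n3.wid = -7  [-7]
6. n6.cnt = 1  [B₀.wid + 8]
7. n7.acc = true  [terminal]
8. n8.ok = -3  [terminal]
9. n9.ok = 26  [terminal]
10. n6.wid = 18  [B.cnt + g₀.ok + 20]
11. n10.cnt = 6  [B₀.wid + B₁.wid - 5]
12. n11.cnt = false  [terminal]
13. n10.wid = 19  [19]
14. n2.val = true  [B₂.wid > 18]
15. n2.key = "mu"  ["mu"]
16. n12.cnt = -8  [len(C.val) - 10]
17. n13.cnt = 7  [B₀.cnt + 15]
18. n14.acc = true  [terminal]
19. n13.wid = 2  [B.cnt * -1 + 9]
20. n15.val = "nm"  ["nm"]
21. n16.acc = true  [terminal]
22. n15.acc = true  [d.acc == true]
23. n17.val = "mx"  ["mx"]
24. n18.env = false  [terminal]
25. n17.acc = false  [false]
26. n12.wid = -6  [(if C₁.acc then B₁.wid else B₀.cnt) + 2]
27. n1.acc = false  [S.val == false]
28. n0.val = true  [C.acc == false]
29. n0.key = "vk"  ["vk"]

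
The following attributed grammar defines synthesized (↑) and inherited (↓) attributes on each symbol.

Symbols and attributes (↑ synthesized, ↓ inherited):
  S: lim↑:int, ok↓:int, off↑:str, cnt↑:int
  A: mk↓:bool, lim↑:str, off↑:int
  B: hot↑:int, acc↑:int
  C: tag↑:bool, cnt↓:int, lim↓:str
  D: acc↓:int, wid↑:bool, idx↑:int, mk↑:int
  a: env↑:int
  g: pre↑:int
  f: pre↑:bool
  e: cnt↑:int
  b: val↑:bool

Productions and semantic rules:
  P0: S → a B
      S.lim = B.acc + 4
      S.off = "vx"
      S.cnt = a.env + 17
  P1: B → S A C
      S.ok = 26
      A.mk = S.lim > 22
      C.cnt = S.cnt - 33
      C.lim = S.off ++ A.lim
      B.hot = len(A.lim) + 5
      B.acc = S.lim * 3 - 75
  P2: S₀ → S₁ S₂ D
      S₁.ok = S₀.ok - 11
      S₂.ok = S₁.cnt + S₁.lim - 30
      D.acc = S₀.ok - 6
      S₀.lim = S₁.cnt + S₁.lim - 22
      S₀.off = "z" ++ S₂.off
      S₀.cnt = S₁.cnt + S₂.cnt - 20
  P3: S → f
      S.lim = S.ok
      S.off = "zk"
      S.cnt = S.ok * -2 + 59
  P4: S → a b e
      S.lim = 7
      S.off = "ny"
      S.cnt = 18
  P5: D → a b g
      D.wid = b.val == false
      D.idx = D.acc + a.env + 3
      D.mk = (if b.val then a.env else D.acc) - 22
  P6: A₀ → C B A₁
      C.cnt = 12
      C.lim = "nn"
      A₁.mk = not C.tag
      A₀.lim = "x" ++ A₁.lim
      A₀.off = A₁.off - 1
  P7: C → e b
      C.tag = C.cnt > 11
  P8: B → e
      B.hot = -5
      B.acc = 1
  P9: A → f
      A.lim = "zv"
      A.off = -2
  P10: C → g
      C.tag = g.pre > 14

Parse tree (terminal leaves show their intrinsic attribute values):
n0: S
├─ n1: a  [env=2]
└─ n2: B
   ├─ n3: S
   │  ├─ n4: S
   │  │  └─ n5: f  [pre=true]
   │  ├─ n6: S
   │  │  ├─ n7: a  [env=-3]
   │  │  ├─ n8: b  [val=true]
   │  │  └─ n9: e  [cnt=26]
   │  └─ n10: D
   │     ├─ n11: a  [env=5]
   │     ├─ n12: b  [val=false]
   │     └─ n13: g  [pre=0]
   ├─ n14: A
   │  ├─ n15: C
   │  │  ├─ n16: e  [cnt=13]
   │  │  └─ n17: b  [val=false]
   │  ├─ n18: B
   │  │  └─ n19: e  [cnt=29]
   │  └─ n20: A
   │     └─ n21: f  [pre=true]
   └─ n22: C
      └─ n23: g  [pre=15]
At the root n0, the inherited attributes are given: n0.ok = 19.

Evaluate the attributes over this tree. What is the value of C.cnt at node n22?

-6

1. n0.ok = 19  [given at root]
2. n1.env = 2  [terminal]
3. n3.ok = 26  [26]
4. n4.ok = 15  [S₀.ok - 11]
5. n5.pre = true  [terminal]
6. n4.lim = 15  [S.ok]
7. n4.off = "zk"  ["zk"]
8. n4.cnt = 29  [S.ok * -2 + 59]
9. n6.ok = 14  [S₁.cnt + S₁.lim - 30]
10. n7.env = -3  [terminal]
11. n8.val = true  [terminal]
12. n9.cnt = 26  [terminal]
13. n6.lim = 7  [7]
14. n6.off = "ny"  ["ny"]
15. n6.cnt = 18  [18]
16. n10.acc = 20  [S₀.ok - 6]
17. n11.env = 5  [terminal]
18. n12.val = false  [terminal]
19. n13.pre = 0  [terminal]
20. n10.wid = true  [b.val == false]
21. n10.idx = 28  [D.acc + a.env + 3]
22. n10.mk = -2  [(if b.val then a.env else D.acc) - 22]
23. n3.lim = 22  [S₁.cnt + S₁.lim - 22]
24. n3.off = "zny"  ["z" ++ S₂.off]
25. n3.cnt = 27  [S₁.cnt + S₂.cnt - 20]
26. n14.mk = false  [S.lim > 22]
27. n15.cnt = 12  [12]
28. n15.lim = "nn"  ["nn"]
29. n16.cnt = 13  [terminal]
30. n17.val = false  [terminal]
31. n15.tag = true  [C.cnt > 11]
32. n19.cnt = 29  [terminal]
33. n18.hot = -5  [-5]
34. n18.acc = 1  [1]
35. n20.mk = false  [not C.tag]
36. n21.pre = true  [terminal]
37. n20.lim = "zv"  ["zv"]
38. n20.off = -2  [-2]
39. n14.lim = "xzv"  ["x" ++ A₁.lim]
40. n14.off = -3  [A₁.off - 1]
41. n22.cnt = -6  [S.cnt - 33]
42. n22.lim = "znyxzv"  [S.off ++ A.lim]
43. n23.pre = 15  [terminal]
44. n22.tag = true  [g.pre > 14]
45. n2.hot = 8  [len(A.lim) + 5]
46. n2.acc = -9  [S.lim * 3 - 75]
47. n0.lim = -5  [B.acc + 4]
48. n0.off = "vx"  ["vx"]
49. n0.cnt = 19  [a.env + 17]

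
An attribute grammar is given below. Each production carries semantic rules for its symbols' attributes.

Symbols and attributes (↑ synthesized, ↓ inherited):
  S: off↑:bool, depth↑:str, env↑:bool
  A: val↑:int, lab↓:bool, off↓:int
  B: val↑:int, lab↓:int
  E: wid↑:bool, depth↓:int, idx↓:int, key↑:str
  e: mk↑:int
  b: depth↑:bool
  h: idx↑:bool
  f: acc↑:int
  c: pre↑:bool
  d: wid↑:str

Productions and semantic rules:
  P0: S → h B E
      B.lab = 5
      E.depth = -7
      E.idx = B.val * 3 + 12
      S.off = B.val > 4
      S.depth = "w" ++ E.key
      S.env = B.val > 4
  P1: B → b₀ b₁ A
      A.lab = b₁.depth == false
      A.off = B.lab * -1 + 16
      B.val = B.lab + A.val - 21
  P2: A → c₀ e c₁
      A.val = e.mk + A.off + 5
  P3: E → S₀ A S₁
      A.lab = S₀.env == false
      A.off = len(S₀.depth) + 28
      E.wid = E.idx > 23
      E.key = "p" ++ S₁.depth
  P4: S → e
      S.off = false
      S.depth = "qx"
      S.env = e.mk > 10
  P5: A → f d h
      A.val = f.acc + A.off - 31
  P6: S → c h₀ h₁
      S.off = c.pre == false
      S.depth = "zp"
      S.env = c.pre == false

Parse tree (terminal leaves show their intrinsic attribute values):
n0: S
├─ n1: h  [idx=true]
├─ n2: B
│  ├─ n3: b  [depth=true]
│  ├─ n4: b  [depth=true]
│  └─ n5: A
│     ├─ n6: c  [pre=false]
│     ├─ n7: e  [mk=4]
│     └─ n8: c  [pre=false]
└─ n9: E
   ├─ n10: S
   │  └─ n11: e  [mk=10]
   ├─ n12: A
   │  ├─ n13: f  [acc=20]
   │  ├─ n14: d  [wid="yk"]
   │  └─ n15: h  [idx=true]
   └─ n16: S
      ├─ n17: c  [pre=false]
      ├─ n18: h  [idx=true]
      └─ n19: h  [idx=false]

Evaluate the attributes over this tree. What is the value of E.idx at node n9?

1. n1.idx = true  [terminal]
2. n2.lab = 5  [5]
3. n3.depth = true  [terminal]
4. n4.depth = true  [terminal]
5. n5.lab = false  [b₁.depth == false]
6. n5.off = 11  [B.lab * -1 + 16]
7. n6.pre = false  [terminal]
8. n7.mk = 4  [terminal]
9. n8.pre = false  [terminal]
10. n5.val = 20  [e.mk + A.off + 5]
11. n2.val = 4  [B.lab + A.val - 21]
12. n9.depth = -7  [-7]
13. n9.idx = 24  [B.val * 3 + 12]
14. n11.mk = 10  [terminal]
15. n10.off = false  [false]
16. n10.depth = "qx"  ["qx"]
17. n10.env = false  [e.mk > 10]
18. n12.lab = true  [S₀.env == false]
19. n12.off = 30  [len(S₀.depth) + 28]
20. n13.acc = 20  [terminal]
21. n14.wid = "yk"  [terminal]
22. n15.idx = true  [terminal]
23. n12.val = 19  [f.acc + A.off - 31]
24. n17.pre = false  [terminal]
25. n18.idx = true  [terminal]
26. n19.idx = false  [terminal]
27. n16.off = true  [c.pre == false]
28. n16.depth = "zp"  ["zp"]
29. n16.env = true  [c.pre == false]
30. n9.wid = true  [E.idx > 23]
31. n9.key = "pzp"  ["p" ++ S₁.depth]
32. n0.off = false  [B.val > 4]
33. n0.depth = "wpzp"  ["w" ++ E.key]
34. n0.env = false  [B.val > 4]

24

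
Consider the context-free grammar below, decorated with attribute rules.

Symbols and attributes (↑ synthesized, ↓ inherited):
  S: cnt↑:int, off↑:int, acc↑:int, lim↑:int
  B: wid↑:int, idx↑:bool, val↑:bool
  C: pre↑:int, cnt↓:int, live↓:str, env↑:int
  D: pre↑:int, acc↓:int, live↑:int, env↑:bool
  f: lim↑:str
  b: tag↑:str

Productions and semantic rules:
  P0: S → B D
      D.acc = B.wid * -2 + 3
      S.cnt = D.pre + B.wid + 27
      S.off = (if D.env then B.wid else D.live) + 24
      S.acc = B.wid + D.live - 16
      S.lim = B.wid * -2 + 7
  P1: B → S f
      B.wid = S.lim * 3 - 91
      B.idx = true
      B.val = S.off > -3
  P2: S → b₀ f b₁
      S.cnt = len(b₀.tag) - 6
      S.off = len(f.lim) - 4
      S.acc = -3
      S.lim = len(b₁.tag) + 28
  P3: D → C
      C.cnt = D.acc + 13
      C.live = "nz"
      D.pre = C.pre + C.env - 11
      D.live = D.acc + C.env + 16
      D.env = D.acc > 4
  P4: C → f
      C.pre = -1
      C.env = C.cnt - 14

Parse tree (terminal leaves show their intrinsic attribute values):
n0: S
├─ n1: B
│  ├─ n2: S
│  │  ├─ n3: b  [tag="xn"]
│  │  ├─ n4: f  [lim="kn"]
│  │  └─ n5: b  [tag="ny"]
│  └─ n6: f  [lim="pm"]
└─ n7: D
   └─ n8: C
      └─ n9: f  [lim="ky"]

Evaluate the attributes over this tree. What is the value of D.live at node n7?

25

1. n3.tag = "xn"  [terminal]
2. n4.lim = "kn"  [terminal]
3. n5.tag = "ny"  [terminal]
4. n2.cnt = -4  [len(b₀.tag) - 6]
5. n2.off = -2  [len(f.lim) - 4]
6. n2.acc = -3  [-3]
7. n2.lim = 30  [len(b₁.tag) + 28]
8. n6.lim = "pm"  [terminal]
9. n1.wid = -1  [S.lim * 3 - 91]
10. n1.idx = true  [true]
11. n1.val = true  [S.off > -3]
12. n7.acc = 5  [B.wid * -2 + 3]
13. n8.cnt = 18  [D.acc + 13]
14. n8.live = "nz"  ["nz"]
15. n9.lim = "ky"  [terminal]
16. n8.pre = -1  [-1]
17. n8.env = 4  [C.cnt - 14]
18. n7.pre = -8  [C.pre + C.env - 11]
19. n7.live = 25  [D.acc + C.env + 16]
20. n7.env = true  [D.acc > 4]
21. n0.cnt = 18  [D.pre + B.wid + 27]
22. n0.off = 23  [(if D.env then B.wid else D.live) + 24]
23. n0.acc = 8  [B.wid + D.live - 16]
24. n0.lim = 9  [B.wid * -2 + 7]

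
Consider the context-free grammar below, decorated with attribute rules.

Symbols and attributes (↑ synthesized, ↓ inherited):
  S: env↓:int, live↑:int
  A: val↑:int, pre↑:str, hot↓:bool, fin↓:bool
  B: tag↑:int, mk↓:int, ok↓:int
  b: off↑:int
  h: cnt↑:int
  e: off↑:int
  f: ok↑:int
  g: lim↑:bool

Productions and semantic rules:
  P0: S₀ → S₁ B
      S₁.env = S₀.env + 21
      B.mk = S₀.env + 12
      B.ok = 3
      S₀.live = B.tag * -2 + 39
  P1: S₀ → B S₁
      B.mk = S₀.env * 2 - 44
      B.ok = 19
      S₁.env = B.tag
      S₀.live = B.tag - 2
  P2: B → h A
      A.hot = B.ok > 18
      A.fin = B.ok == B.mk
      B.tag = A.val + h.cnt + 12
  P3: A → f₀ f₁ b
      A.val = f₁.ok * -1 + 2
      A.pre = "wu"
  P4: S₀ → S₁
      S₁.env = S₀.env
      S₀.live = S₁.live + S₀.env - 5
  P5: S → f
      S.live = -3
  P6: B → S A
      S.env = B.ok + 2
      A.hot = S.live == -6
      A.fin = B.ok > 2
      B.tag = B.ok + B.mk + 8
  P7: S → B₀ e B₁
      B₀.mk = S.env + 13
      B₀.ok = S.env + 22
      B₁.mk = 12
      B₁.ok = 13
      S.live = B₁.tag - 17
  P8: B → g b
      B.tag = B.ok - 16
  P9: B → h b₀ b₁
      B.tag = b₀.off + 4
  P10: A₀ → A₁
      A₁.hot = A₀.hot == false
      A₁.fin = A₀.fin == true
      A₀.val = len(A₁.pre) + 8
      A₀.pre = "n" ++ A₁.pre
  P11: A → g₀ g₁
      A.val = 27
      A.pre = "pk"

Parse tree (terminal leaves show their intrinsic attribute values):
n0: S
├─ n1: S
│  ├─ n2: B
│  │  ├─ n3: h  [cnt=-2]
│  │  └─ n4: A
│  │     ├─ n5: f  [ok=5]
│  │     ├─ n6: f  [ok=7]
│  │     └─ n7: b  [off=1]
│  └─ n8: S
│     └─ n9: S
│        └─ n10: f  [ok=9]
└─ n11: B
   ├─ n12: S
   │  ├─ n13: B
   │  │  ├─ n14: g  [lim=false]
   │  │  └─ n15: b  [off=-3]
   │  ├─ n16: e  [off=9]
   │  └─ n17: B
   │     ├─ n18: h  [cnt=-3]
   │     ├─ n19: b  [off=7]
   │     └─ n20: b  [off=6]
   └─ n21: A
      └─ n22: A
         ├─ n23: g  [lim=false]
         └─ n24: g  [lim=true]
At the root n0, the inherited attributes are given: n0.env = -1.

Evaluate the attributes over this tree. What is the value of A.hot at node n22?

1. n0.env = -1  [given at root]
2. n1.env = 20  [S₀.env + 21]
3. n2.mk = -4  [S₀.env * 2 - 44]
4. n2.ok = 19  [19]
5. n3.cnt = -2  [terminal]
6. n4.hot = true  [B.ok > 18]
7. n4.fin = false  [B.ok == B.mk]
8. n5.ok = 5  [terminal]
9. n6.ok = 7  [terminal]
10. n7.off = 1  [terminal]
11. n4.val = -5  [f₁.ok * -1 + 2]
12. n4.pre = "wu"  ["wu"]
13. n2.tag = 5  [A.val + h.cnt + 12]
14. n8.env = 5  [B.tag]
15. n9.env = 5  [S₀.env]
16. n10.ok = 9  [terminal]
17. n9.live = -3  [-3]
18. n8.live = -3  [S₁.live + S₀.env - 5]
19. n1.live = 3  [B.tag - 2]
20. n11.mk = 11  [S₀.env + 12]
21. n11.ok = 3  [3]
22. n12.env = 5  [B.ok + 2]
23. n13.mk = 18  [S.env + 13]
24. n13.ok = 27  [S.env + 22]
25. n14.lim = false  [terminal]
26. n15.off = -3  [terminal]
27. n13.tag = 11  [B.ok - 16]
28. n16.off = 9  [terminal]
29. n17.mk = 12  [12]
30. n17.ok = 13  [13]
31. n18.cnt = -3  [terminal]
32. n19.off = 7  [terminal]
33. n20.off = 6  [terminal]
34. n17.tag = 11  [b₀.off + 4]
35. n12.live = -6  [B₁.tag - 17]
36. n21.hot = true  [S.live == -6]
37. n21.fin = true  [B.ok > 2]
38. n22.hot = false  [A₀.hot == false]
39. n22.fin = true  [A₀.fin == true]
40. n23.lim = false  [terminal]
41. n24.lim = true  [terminal]
42. n22.val = 27  [27]
43. n22.pre = "pk"  ["pk"]
44. n21.val = 10  [len(A₁.pre) + 8]
45. n21.pre = "npk"  ["n" ++ A₁.pre]
46. n11.tag = 22  [B.ok + B.mk + 8]
47. n0.live = -5  [B.tag * -2 + 39]

false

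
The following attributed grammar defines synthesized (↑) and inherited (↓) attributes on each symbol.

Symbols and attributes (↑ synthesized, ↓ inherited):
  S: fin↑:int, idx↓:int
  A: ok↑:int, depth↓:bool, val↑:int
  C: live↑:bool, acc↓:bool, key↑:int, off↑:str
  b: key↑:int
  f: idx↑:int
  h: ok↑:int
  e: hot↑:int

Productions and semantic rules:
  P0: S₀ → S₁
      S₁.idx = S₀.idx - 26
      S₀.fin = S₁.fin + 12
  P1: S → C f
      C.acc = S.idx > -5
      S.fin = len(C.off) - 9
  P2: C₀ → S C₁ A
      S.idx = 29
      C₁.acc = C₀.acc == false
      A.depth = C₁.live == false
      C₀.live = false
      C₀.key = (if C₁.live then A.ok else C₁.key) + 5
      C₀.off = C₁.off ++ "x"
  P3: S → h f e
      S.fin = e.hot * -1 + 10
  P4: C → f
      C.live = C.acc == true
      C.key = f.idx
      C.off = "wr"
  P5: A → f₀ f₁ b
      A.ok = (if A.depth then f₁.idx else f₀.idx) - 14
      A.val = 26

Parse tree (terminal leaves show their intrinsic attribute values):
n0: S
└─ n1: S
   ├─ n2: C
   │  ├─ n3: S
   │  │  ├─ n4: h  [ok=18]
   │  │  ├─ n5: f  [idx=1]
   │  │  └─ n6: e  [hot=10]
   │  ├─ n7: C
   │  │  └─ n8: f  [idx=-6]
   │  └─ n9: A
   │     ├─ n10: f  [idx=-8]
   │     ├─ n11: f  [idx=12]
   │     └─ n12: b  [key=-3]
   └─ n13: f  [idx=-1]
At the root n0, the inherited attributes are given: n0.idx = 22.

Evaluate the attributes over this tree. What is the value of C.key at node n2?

1. n0.idx = 22  [given at root]
2. n1.idx = -4  [S₀.idx - 26]
3. n2.acc = true  [S.idx > -5]
4. n3.idx = 29  [29]
5. n4.ok = 18  [terminal]
6. n5.idx = 1  [terminal]
7. n6.hot = 10  [terminal]
8. n3.fin = 0  [e.hot * -1 + 10]
9. n7.acc = false  [C₀.acc == false]
10. n8.idx = -6  [terminal]
11. n7.live = false  [C.acc == true]
12. n7.key = -6  [f.idx]
13. n7.off = "wr"  ["wr"]
14. n9.depth = true  [C₁.live == false]
15. n10.idx = -8  [terminal]
16. n11.idx = 12  [terminal]
17. n12.key = -3  [terminal]
18. n9.ok = -2  [(if A.depth then f₁.idx else f₀.idx) - 14]
19. n9.val = 26  [26]
20. n2.live = false  [false]
21. n2.key = -1  [(if C₁.live then A.ok else C₁.key) + 5]
22. n2.off = "wrx"  [C₁.off ++ "x"]
23. n13.idx = -1  [terminal]
24. n1.fin = -6  [len(C.off) - 9]
25. n0.fin = 6  [S₁.fin + 12]

-1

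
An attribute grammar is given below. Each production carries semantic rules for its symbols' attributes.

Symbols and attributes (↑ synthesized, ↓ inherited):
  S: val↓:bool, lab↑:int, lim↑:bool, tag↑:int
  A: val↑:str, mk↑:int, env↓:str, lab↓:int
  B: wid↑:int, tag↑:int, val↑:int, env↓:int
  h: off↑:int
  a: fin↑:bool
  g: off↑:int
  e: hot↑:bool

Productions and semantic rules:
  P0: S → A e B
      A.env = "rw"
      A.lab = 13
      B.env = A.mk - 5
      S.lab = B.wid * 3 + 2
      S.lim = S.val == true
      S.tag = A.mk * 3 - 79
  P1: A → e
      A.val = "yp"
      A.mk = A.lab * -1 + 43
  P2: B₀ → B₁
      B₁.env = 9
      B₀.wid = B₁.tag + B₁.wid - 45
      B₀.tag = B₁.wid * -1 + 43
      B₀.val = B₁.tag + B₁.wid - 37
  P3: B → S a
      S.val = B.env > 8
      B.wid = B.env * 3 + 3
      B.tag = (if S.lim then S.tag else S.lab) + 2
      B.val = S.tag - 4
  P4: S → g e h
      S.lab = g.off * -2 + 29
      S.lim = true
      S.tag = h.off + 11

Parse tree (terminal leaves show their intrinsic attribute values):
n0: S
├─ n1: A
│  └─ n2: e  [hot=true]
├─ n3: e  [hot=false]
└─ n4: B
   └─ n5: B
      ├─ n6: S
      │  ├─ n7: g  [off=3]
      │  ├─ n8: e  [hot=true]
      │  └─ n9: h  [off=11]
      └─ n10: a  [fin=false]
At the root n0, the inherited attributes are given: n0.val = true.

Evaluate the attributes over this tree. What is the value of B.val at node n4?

17

1. n0.val = true  [given at root]
2. n1.env = "rw"  ["rw"]
3. n1.lab = 13  [13]
4. n2.hot = true  [terminal]
5. n1.val = "yp"  ["yp"]
6. n1.mk = 30  [A.lab * -1 + 43]
7. n3.hot = false  [terminal]
8. n4.env = 25  [A.mk - 5]
9. n5.env = 9  [9]
10. n6.val = true  [B.env > 8]
11. n7.off = 3  [terminal]
12. n8.hot = true  [terminal]
13. n9.off = 11  [terminal]
14. n6.lab = 23  [g.off * -2 + 29]
15. n6.lim = true  [true]
16. n6.tag = 22  [h.off + 11]
17. n10.fin = false  [terminal]
18. n5.wid = 30  [B.env * 3 + 3]
19. n5.tag = 24  [(if S.lim then S.tag else S.lab) + 2]
20. n5.val = 18  [S.tag - 4]
21. n4.wid = 9  [B₁.tag + B₁.wid - 45]
22. n4.tag = 13  [B₁.wid * -1 + 43]
23. n4.val = 17  [B₁.tag + B₁.wid - 37]
24. n0.lab = 29  [B.wid * 3 + 2]
25. n0.lim = true  [S.val == true]
26. n0.tag = 11  [A.mk * 3 - 79]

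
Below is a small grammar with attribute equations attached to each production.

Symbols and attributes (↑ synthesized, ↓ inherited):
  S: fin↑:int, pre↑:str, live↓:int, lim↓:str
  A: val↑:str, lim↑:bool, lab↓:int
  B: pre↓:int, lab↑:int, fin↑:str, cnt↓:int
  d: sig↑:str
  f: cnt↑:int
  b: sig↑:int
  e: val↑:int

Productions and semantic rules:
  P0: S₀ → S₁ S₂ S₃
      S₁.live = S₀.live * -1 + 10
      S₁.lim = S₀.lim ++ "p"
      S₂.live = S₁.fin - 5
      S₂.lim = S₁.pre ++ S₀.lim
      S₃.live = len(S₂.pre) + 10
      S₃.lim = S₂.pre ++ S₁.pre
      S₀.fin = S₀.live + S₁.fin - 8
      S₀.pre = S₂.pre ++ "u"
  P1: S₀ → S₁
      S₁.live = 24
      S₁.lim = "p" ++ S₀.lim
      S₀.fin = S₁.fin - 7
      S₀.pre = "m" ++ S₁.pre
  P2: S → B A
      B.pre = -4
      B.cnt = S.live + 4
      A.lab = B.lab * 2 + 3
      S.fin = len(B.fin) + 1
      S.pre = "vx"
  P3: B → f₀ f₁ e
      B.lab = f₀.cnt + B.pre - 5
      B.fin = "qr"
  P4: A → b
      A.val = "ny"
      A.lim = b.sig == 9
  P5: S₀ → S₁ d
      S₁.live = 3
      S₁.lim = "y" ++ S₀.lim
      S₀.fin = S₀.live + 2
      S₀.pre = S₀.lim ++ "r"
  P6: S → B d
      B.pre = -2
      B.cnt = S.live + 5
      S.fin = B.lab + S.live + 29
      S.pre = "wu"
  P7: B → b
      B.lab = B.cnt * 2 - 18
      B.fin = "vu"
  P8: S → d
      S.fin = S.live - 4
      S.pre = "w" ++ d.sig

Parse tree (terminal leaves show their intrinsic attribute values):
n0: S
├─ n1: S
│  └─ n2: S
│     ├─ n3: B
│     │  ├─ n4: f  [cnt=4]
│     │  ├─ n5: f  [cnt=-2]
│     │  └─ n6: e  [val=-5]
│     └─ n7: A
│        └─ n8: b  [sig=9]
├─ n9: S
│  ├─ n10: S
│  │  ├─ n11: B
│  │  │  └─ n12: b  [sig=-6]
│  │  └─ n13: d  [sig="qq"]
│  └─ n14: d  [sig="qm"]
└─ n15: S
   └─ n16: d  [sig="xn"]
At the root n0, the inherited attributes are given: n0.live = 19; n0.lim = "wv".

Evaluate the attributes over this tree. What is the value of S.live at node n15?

16

1. n0.live = 19  [given at root]
2. n0.lim = "wv"  [given at root]
3. n1.live = -9  [S₀.live * -1 + 10]
4. n1.lim = "wvp"  [S₀.lim ++ "p"]
5. n2.live = 24  [24]
6. n2.lim = "pwvp"  ["p" ++ S₀.lim]
7. n3.pre = -4  [-4]
8. n3.cnt = 28  [S.live + 4]
9. n4.cnt = 4  [terminal]
10. n5.cnt = -2  [terminal]
11. n6.val = -5  [terminal]
12. n3.lab = -5  [f₀.cnt + B.pre - 5]
13. n3.fin = "qr"  ["qr"]
14. n7.lab = -7  [B.lab * 2 + 3]
15. n8.sig = 9  [terminal]
16. n7.val = "ny"  ["ny"]
17. n7.lim = true  [b.sig == 9]
18. n2.fin = 3  [len(B.fin) + 1]
19. n2.pre = "vx"  ["vx"]
20. n1.fin = -4  [S₁.fin - 7]
21. n1.pre = "mvx"  ["m" ++ S₁.pre]
22. n9.live = -9  [S₁.fin - 5]
23. n9.lim = "mvxwv"  [S₁.pre ++ S₀.lim]
24. n10.live = 3  [3]
25. n10.lim = "ymvxwv"  ["y" ++ S₀.lim]
26. n11.pre = -2  [-2]
27. n11.cnt = 8  [S.live + 5]
28. n12.sig = -6  [terminal]
29. n11.lab = -2  [B.cnt * 2 - 18]
30. n11.fin = "vu"  ["vu"]
31. n13.sig = "qq"  [terminal]
32. n10.fin = 30  [B.lab + S.live + 29]
33. n10.pre = "wu"  ["wu"]
34. n14.sig = "qm"  [terminal]
35. n9.fin = -7  [S₀.live + 2]
36. n9.pre = "mvxwvr"  [S₀.lim ++ "r"]
37. n15.live = 16  [len(S₂.pre) + 10]
38. n15.lim = "mvxwvrmvx"  [S₂.pre ++ S₁.pre]
39. n16.sig = "xn"  [terminal]
40. n15.fin = 12  [S.live - 4]
41. n15.pre = "wxn"  ["w" ++ d.sig]
42. n0.fin = 7  [S₀.live + S₁.fin - 8]
43. n0.pre = "mvxwvru"  [S₂.pre ++ "u"]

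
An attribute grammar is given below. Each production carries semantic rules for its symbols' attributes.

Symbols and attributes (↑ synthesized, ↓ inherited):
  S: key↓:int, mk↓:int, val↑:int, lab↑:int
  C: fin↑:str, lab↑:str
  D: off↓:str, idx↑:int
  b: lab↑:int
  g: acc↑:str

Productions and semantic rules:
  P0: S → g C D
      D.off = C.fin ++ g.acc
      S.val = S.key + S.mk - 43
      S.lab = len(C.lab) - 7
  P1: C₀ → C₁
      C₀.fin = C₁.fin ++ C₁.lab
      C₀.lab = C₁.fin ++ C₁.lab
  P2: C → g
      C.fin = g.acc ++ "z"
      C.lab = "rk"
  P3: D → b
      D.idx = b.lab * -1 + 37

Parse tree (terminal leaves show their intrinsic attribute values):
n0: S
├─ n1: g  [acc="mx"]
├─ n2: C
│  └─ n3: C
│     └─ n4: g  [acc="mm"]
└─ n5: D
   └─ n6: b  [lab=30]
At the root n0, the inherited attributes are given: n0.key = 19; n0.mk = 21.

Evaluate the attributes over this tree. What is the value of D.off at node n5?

"mmzrkmx"

1. n0.key = 19  [given at root]
2. n0.mk = 21  [given at root]
3. n1.acc = "mx"  [terminal]
4. n4.acc = "mm"  [terminal]
5. n3.fin = "mmz"  [g.acc ++ "z"]
6. n3.lab = "rk"  ["rk"]
7. n2.fin = "mmzrk"  [C₁.fin ++ C₁.lab]
8. n2.lab = "mmzrk"  [C₁.fin ++ C₁.lab]
9. n5.off = "mmzrkmx"  [C.fin ++ g.acc]
10. n6.lab = 30  [terminal]
11. n5.idx = 7  [b.lab * -1 + 37]
12. n0.val = -3  [S.key + S.mk - 43]
13. n0.lab = -2  [len(C.lab) - 7]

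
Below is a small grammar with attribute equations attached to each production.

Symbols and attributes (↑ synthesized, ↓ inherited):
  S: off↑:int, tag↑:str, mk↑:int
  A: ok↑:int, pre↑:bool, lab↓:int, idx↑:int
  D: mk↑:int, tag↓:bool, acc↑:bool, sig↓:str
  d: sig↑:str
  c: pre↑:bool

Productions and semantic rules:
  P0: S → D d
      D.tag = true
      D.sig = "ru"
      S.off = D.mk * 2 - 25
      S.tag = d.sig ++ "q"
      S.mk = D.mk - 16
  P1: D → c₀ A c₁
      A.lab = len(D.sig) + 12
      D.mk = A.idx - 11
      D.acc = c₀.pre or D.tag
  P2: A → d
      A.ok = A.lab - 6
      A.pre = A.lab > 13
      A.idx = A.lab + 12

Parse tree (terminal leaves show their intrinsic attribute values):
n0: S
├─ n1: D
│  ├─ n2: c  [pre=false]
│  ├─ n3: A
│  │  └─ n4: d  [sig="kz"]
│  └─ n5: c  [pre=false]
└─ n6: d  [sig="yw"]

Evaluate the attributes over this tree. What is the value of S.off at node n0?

1. n1.tag = true  [true]
2. n1.sig = "ru"  ["ru"]
3. n2.pre = false  [terminal]
4. n3.lab = 14  [len(D.sig) + 12]
5. n4.sig = "kz"  [terminal]
6. n3.ok = 8  [A.lab - 6]
7. n3.pre = true  [A.lab > 13]
8. n3.idx = 26  [A.lab + 12]
9. n5.pre = false  [terminal]
10. n1.mk = 15  [A.idx - 11]
11. n1.acc = true  [c₀.pre or D.tag]
12. n6.sig = "yw"  [terminal]
13. n0.off = 5  [D.mk * 2 - 25]
14. n0.tag = "ywq"  [d.sig ++ "q"]
15. n0.mk = -1  [D.mk - 16]

5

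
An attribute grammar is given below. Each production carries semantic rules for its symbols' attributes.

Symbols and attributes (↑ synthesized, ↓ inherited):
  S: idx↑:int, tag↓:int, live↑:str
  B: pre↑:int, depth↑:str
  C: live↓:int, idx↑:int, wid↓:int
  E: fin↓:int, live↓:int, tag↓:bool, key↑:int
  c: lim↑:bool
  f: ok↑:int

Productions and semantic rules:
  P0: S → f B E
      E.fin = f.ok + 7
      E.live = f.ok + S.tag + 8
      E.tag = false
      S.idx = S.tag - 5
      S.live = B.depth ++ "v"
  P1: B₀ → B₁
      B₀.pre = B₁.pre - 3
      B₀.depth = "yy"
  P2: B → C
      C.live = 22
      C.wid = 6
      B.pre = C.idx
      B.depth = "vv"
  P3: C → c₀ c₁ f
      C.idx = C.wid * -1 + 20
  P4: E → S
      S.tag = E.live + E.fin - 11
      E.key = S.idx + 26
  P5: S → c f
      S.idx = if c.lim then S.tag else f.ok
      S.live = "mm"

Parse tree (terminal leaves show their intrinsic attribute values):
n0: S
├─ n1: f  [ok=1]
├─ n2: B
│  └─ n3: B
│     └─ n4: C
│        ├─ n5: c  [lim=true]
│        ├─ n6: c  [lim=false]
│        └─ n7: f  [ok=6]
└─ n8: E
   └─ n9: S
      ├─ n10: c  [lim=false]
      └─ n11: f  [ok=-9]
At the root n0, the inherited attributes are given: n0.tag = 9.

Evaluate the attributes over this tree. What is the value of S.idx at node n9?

1. n0.tag = 9  [given at root]
2. n1.ok = 1  [terminal]
3. n4.live = 22  [22]
4. n4.wid = 6  [6]
5. n5.lim = true  [terminal]
6. n6.lim = false  [terminal]
7. n7.ok = 6  [terminal]
8. n4.idx = 14  [C.wid * -1 + 20]
9. n3.pre = 14  [C.idx]
10. n3.depth = "vv"  ["vv"]
11. n2.pre = 11  [B₁.pre - 3]
12. n2.depth = "yy"  ["yy"]
13. n8.fin = 8  [f.ok + 7]
14. n8.live = 18  [f.ok + S.tag + 8]
15. n8.tag = false  [false]
16. n9.tag = 15  [E.live + E.fin - 11]
17. n10.lim = false  [terminal]
18. n11.ok = -9  [terminal]
19. n9.idx = -9  [if c.lim then S.tag else f.ok]
20. n9.live = "mm"  ["mm"]
21. n8.key = 17  [S.idx + 26]
22. n0.idx = 4  [S.tag - 5]
23. n0.live = "yyv"  [B.depth ++ "v"]

-9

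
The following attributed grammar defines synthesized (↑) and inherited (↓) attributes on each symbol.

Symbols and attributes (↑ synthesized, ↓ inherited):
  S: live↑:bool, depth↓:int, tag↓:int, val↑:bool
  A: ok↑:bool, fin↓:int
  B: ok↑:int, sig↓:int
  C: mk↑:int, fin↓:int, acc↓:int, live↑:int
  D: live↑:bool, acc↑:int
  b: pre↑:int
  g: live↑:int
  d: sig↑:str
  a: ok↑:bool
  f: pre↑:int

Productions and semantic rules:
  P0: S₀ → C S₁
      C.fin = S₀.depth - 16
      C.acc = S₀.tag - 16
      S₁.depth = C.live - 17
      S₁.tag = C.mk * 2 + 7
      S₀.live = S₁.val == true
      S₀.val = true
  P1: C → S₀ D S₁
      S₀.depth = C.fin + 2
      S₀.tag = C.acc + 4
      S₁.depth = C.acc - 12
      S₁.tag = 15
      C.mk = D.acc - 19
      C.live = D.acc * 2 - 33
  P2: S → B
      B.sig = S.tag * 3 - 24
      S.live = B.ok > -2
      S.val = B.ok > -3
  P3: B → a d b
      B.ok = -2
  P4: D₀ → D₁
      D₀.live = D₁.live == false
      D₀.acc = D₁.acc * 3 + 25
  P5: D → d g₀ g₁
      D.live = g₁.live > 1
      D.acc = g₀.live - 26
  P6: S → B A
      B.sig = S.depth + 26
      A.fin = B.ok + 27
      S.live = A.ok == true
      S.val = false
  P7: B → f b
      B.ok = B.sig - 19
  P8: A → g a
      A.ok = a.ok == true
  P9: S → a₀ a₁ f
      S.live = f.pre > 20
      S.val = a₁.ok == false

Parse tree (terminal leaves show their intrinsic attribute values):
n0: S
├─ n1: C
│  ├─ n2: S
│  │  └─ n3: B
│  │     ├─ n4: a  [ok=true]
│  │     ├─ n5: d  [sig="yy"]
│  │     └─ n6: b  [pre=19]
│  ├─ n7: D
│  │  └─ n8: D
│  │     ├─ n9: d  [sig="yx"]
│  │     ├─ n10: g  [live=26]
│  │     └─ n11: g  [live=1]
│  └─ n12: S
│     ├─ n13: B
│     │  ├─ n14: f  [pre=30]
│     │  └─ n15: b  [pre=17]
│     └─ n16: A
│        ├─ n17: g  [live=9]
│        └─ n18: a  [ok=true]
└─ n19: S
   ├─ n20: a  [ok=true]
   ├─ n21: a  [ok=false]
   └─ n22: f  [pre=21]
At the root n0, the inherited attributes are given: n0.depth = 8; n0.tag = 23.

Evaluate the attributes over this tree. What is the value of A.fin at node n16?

1. n0.depth = 8  [given at root]
2. n0.tag = 23  [given at root]
3. n1.fin = -8  [S₀.depth - 16]
4. n1.acc = 7  [S₀.tag - 16]
5. n2.depth = -6  [C.fin + 2]
6. n2.tag = 11  [C.acc + 4]
7. n3.sig = 9  [S.tag * 3 - 24]
8. n4.ok = true  [terminal]
9. n5.sig = "yy"  [terminal]
10. n6.pre = 19  [terminal]
11. n3.ok = -2  [-2]
12. n2.live = false  [B.ok > -2]
13. n2.val = true  [B.ok > -3]
14. n9.sig = "yx"  [terminal]
15. n10.live = 26  [terminal]
16. n11.live = 1  [terminal]
17. n8.live = false  [g₁.live > 1]
18. n8.acc = 0  [g₀.live - 26]
19. n7.live = true  [D₁.live == false]
20. n7.acc = 25  [D₁.acc * 3 + 25]
21. n12.depth = -5  [C.acc - 12]
22. n12.tag = 15  [15]
23. n13.sig = 21  [S.depth + 26]
24. n14.pre = 30  [terminal]
25. n15.pre = 17  [terminal]
26. n13.ok = 2  [B.sig - 19]
27. n16.fin = 29  [B.ok + 27]
28. n17.live = 9  [terminal]
29. n18.ok = true  [terminal]
30. n16.ok = true  [a.ok == true]
31. n12.live = true  [A.ok == true]
32. n12.val = false  [false]
33. n1.mk = 6  [D.acc - 19]
34. n1.live = 17  [D.acc * 2 - 33]
35. n19.depth = 0  [C.live - 17]
36. n19.tag = 19  [C.mk * 2 + 7]
37. n20.ok = true  [terminal]
38. n21.ok = false  [terminal]
39. n22.pre = 21  [terminal]
40. n19.live = true  [f.pre > 20]
41. n19.val = true  [a₁.ok == false]
42. n0.live = true  [S₁.val == true]
43. n0.val = true  [true]

29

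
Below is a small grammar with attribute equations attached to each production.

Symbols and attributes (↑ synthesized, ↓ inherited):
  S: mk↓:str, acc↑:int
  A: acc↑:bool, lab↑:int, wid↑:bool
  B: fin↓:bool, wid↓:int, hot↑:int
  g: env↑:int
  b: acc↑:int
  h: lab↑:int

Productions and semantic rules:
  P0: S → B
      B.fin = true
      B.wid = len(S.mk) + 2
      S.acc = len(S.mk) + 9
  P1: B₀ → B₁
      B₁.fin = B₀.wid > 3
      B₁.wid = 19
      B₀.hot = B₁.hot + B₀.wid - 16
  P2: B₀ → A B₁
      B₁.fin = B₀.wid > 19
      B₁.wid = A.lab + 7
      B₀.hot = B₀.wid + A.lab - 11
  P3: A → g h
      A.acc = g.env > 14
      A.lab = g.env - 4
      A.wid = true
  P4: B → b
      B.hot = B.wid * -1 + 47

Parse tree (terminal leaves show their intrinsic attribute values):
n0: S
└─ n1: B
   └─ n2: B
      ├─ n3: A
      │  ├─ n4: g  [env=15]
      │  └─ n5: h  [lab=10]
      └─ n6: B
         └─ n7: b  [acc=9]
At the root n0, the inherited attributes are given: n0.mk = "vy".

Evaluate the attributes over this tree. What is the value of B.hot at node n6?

1. n0.mk = "vy"  [given at root]
2. n1.fin = true  [true]
3. n1.wid = 4  [len(S.mk) + 2]
4. n2.fin = true  [B₀.wid > 3]
5. n2.wid = 19  [19]
6. n4.env = 15  [terminal]
7. n5.lab = 10  [terminal]
8. n3.acc = true  [g.env > 14]
9. n3.lab = 11  [g.env - 4]
10. n3.wid = true  [true]
11. n6.fin = false  [B₀.wid > 19]
12. n6.wid = 18  [A.lab + 7]
13. n7.acc = 9  [terminal]
14. n6.hot = 29  [B.wid * -1 + 47]
15. n2.hot = 19  [B₀.wid + A.lab - 11]
16. n1.hot = 7  [B₁.hot + B₀.wid - 16]
17. n0.acc = 11  [len(S.mk) + 9]

29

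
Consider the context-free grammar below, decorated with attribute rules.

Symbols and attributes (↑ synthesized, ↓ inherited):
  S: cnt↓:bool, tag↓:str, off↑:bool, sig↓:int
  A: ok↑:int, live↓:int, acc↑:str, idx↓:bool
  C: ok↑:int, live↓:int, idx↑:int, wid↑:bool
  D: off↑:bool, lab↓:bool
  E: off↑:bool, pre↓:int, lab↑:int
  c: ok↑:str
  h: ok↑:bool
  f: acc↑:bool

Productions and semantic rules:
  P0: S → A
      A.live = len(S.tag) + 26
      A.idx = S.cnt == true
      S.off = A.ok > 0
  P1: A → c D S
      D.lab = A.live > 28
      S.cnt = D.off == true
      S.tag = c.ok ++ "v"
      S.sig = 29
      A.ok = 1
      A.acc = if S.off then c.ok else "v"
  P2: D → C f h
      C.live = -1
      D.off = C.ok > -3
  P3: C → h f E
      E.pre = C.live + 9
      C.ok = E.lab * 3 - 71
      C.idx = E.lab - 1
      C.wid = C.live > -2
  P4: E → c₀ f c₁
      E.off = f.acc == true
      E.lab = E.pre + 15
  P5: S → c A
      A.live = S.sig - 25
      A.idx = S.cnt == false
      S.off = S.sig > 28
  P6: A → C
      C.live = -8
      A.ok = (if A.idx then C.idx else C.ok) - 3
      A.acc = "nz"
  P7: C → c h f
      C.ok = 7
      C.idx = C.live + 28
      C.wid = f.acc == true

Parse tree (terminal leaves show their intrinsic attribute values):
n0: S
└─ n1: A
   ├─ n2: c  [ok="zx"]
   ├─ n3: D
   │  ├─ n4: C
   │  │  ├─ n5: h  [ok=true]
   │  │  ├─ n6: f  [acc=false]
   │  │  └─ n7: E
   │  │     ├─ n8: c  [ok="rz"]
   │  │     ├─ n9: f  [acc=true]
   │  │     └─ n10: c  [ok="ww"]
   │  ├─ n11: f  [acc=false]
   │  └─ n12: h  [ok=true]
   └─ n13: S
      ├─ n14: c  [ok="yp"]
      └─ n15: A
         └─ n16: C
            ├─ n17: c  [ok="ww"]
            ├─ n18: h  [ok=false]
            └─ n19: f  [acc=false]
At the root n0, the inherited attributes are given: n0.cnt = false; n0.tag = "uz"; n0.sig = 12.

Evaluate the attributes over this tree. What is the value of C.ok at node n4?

-2

1. n0.cnt = false  [given at root]
2. n0.tag = "uz"  [given at root]
3. n0.sig = 12  [given at root]
4. n1.live = 28  [len(S.tag) + 26]
5. n1.idx = false  [S.cnt == true]
6. n2.ok = "zx"  [terminal]
7. n3.lab = false  [A.live > 28]
8. n4.live = -1  [-1]
9. n5.ok = true  [terminal]
10. n6.acc = false  [terminal]
11. n7.pre = 8  [C.live + 9]
12. n8.ok = "rz"  [terminal]
13. n9.acc = true  [terminal]
14. n10.ok = "ww"  [terminal]
15. n7.off = true  [f.acc == true]
16. n7.lab = 23  [E.pre + 15]
17. n4.ok = -2  [E.lab * 3 - 71]
18. n4.idx = 22  [E.lab - 1]
19. n4.wid = true  [C.live > -2]
20. n11.acc = false  [terminal]
21. n12.ok = true  [terminal]
22. n3.off = true  [C.ok > -3]
23. n13.cnt = true  [D.off == true]
24. n13.tag = "zxv"  [c.ok ++ "v"]
25. n13.sig = 29  [29]
26. n14.ok = "yp"  [terminal]
27. n15.live = 4  [S.sig - 25]
28. n15.idx = false  [S.cnt == false]
29. n16.live = -8  [-8]
30. n17.ok = "ww"  [terminal]
31. n18.ok = false  [terminal]
32. n19.acc = false  [terminal]
33. n16.ok = 7  [7]
34. n16.idx = 20  [C.live + 28]
35. n16.wid = false  [f.acc == true]
36. n15.ok = 4  [(if A.idx then C.idx else C.ok) - 3]
37. n15.acc = "nz"  ["nz"]
38. n13.off = true  [S.sig > 28]
39. n1.ok = 1  [1]
40. n1.acc = "zx"  [if S.off then c.ok else "v"]
41. n0.off = true  [A.ok > 0]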